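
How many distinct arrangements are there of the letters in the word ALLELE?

60

The 6 letters of ALLELE have repeats: E appearing twice and L appearing 3 times.
So there are 6! / (3!·2!) = 60 distinguishable arrangements.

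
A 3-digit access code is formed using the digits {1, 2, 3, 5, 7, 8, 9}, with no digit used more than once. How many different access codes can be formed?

With no repetition, fill the 3 digits in order: 7 choices, then 6, down to 5.
7 × 6 × 5 = 210.

210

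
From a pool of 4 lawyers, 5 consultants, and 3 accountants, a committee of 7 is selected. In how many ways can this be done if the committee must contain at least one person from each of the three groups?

747

Unrestricted: C(12,7) = 792 ways to pick any 7 of the 12.
Selections missing a whole group: no lawyers → C(8,7) = 8; no consultants → C(7,7) = 1; no accountants → C(9,7) = 36.
Add back selections omitting two groups (i.e. drawn from a single group): C(4,7) + C(5,7) + C(3,7) = 0.
By inclusion–exclusion: 792 − 45 + 0 = 747.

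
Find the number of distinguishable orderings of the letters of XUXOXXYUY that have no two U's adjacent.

Total arrangements of XUXOXXYUY: 9!/(4!·2!·2!) = 3780.
Arrangements with the U's together: treat UU as one letter, giving (8)!/(4!·2!) = 840.
Hence 3780 − 840 = 2940.

2940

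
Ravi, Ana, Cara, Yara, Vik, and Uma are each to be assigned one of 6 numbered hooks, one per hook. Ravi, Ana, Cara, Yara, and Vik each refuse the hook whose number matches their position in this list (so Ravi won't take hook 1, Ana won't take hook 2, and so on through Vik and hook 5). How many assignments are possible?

309

Let Aᵢ (for 1 ≤ i ≤ 5) be the placements that put person i in their forbidden hook. Any j of these fix j positions, leaving (6−j)! ways to fill the rest, and there are C(5,j) ways to pick which j.
By inclusion–exclusion, the number of valid placements is Σ_{j=0}^{5} (−1)^j C(5,j)·(6−j)!.
Computing: 720 − 600 + 240 − 60 + 10 − 1 = 309.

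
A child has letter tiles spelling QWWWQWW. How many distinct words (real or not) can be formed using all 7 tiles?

The 7 letters of QWWWQWW have repeats: Q appearing twice and W appearing 5 times.
Dividing 7! = 5040 by 5!·2! = 240 for the repeated letters gives 21.

21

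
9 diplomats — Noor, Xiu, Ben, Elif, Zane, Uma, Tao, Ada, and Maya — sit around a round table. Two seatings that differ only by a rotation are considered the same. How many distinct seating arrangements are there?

40320

Around a circle, 9 distinct people have 9!/9 = (8)! = 40320 rotationally distinct seatings.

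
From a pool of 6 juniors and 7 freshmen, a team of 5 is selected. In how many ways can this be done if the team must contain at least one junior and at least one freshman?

1260

Unrestricted: C(13,5) = 1287 ways to pick any 5 of the 13.
Selections missing a whole group: no juniors → C(7,5) = 21; no freshmen → C(6,5) = 6.
Both groups omitted at once is impossible, so 1287 − 27 = 1260.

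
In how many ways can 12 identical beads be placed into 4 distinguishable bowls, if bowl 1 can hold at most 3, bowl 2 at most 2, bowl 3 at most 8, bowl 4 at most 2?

By stars and bars, unrestricted non-negative solutions to x_1+…+x_4 = 12 number C(12+3,3) = 455.
Subtract solutions that violate a single cap (substitute x_i' = x_i − (cap_i+1)): x_1 ≥ 4 gives C(11,3) = 165; x_2 ≥ 3 gives C(12,3) = 220; x_3 ≥ 9 gives C(6,3) = 20; x_4 ≥ 3 gives C(12,3) = 220. Together 625.
Add back pairs where two caps are both exceeded: 56 + 0 + 56 + 1 + 84 + 1 = 198.
Subtract triples: 0 + 10 + 0 + 0 = 10.
By inclusion–exclusion the count is 455 − 625 + 198 − 10 = 18.

18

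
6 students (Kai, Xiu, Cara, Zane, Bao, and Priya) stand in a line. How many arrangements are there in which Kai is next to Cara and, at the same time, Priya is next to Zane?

96

Treat {Kai,Cara} as one block (2 orders) and {Priya,Zane} as another (2 orders).
That leaves 4 units to arrange: 2 × 2 × 4! = 4 × 24 = 96.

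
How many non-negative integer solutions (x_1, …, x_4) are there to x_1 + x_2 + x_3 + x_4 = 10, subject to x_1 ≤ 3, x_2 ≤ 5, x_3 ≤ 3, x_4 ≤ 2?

Ignoring the caps, the number of non-negative solutions to x_1+…+x_4 = 10 is C(13,3) = 286.
Subtract solutions that violate a single cap (substitute x_i' = x_i − (cap_i+1)): x_1 ≥ 4 gives C(9,3) = 84; x_2 ≥ 6 gives C(7,3) = 35; x_3 ≥ 4 gives C(9,3) = 84; x_4 ≥ 3 gives C(10,3) = 120. Together 323.
Add back pairs where two caps are both exceeded: 1 + 10 + 20 + 1 + 4 + 20 = 56.
By inclusion–exclusion the count is 286 − 323 + 56 = 19.

19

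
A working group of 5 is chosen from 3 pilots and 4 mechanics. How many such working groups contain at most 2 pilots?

Split by how many pilots are chosen (0 through 2).
Sum: C(3,0)·C(4,5) + C(3,1)·C(4,4) + C(3,2)·C(4,3) = 0 + 3 + 12 = 15.

15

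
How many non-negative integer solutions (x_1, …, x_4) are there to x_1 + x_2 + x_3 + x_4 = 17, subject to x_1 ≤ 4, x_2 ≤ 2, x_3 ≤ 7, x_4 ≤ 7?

Without the upper bounds there are C(20,3) = 1140 ways to split 17 among 4 variables.
Subtract solutions that violate a single cap (substitute x_i' = x_i − (cap_i+1)): x_1 ≥ 5 gives C(15,3) = 455; x_2 ≥ 3 gives C(17,3) = 680; x_3 ≥ 8 gives C(12,3) = 220; x_4 ≥ 8 gives C(12,3) = 220. Together 1575.
Add back pairs where two caps are both exceeded: 220 + 35 + 35 + 84 + 84 + 4 = 462.
Subtract triples: 4 + 4 + 0 + 0 = 8.
By inclusion–exclusion the count is 1140 − 1575 + 462 − 8 = 19.

19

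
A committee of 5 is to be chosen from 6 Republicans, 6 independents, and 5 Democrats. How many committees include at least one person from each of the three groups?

4485

Unrestricted: C(17,5) = 6188 ways to pick any 5 of the 17.
Subtract selections that omit an entire group: no Republicans → C(11,5) = 462; no independents → C(11,5) = 462; no Democrats → C(12,5) = 792.
Add back selections omitting two groups (i.e. drawn from a single group): C(6,5) + C(6,5) + C(5,5) = 13.
By inclusion–exclusion: 6188 − 1716 + 13 = 4485.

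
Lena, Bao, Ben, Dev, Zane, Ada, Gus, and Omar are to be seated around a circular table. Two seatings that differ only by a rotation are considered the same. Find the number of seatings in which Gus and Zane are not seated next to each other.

3600

All circular seatings of 8 people number (7)! = 5040.
Those with Gus next to Zane: fuse the pair into one unit and seat 7 units around a circle — 2·(6)! = 1440.
Subtracting, 5040 − 1440 = 3600.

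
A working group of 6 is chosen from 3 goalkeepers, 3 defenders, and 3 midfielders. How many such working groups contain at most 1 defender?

Split by how many defenders are chosen (0 through 1).
Sum: C(3,0)·C(6,6) + C(3,1)·C(6,5) = 1 + 18 = 19.

19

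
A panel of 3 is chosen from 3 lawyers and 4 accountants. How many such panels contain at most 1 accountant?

Split by how many accountants are chosen (0 through 1).
Sum: C(4,0)·C(3,3) + C(4,1)·C(3,2) = 1 + 12 = 13.

13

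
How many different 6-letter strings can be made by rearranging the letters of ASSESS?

Letter multiplicities in ASSESS: A×1, E×1, S×4.
So there are 6! / (4!) = 30 distinguishable arrangements.

30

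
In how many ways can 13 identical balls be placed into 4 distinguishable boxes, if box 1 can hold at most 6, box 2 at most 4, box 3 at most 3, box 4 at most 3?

20

Without the upper bounds there are C(16,3) = 560 ways to split 13 among 4 boxes.
Subtract solutions that violate a single cap (substitute x_i' = x_i − (cap_i+1)): x_1 ≥ 7 gives C(9,3) = 84; x_2 ≥ 5 gives C(11,3) = 165; x_3 ≥ 4 gives C(12,3) = 220; x_4 ≥ 4 gives C(12,3) = 220. Together 689.
Add back pairs where two caps are both exceeded: 4 + 10 + 10 + 35 + 35 + 56 = 150.
Subtract triples: 0 + 0 + 0 + 1 = 1.
By inclusion–exclusion the count is 560 − 689 + 150 − 1 = 20.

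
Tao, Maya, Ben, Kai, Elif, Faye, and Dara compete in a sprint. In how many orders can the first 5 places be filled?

2520

This is an ordered selection of 5 from 7: P(7,5).
That gives 7 × 6 × 5 × 4 × 3 = 2520.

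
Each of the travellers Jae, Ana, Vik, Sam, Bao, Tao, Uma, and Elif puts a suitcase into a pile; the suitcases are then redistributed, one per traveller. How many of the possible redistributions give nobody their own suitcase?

Count assignments avoiding every fixed point. For any j of the 8 travellers fixed to their own suitcase, the other 8−j can be arranged in (8−j)! ways.
By inclusion–exclusion this is Σ_{j=0}^{8} (−1)^j C(8,j)·(8−j)!.
Computing: 40320 − 40320 + 20160 − 6720 + 1680 − 336 + 56 − 8 + 1 = 14833.

14833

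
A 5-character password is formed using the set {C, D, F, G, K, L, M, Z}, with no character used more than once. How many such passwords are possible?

Choose and order 5 of the 8 symbols: the first character has 8 options, the next 7, and so on down to 4.
8 × 7 × 6 × 5 × 4 = 6720.

6720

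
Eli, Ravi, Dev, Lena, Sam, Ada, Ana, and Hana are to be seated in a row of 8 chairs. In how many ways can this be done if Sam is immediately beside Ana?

Place the 6 others and the Sam-Ana pair as 7 objects in a line; the pair has 2 internal arrangements.
So the count is 2·(7)! = 10080.

10080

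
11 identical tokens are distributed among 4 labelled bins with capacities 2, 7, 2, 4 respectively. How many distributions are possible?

27

By stars and bars, unrestricted non-negative solutions to x_1+…+x_4 = 11 number C(11+3,3) = 364.
Subtract solutions that violate a single cap (substitute x_i' = x_i − (cap_i+1)): x_1 ≥ 3 gives C(11,3) = 165; x_2 ≥ 8 gives C(6,3) = 20; x_3 ≥ 3 gives C(11,3) = 165; x_4 ≥ 5 gives C(9,3) = 84. Together 434.
Add back pairs where two caps are both exceeded: 1 + 56 + 20 + 1 + 0 + 20 = 98.
Subtract triples: 0 + 0 + 1 + 0 = 1.
By inclusion–exclusion the count is 364 − 434 + 98 − 1 = 27.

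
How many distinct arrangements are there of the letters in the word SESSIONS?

1680

The 8 letters of SESSIONS have repeats: S appearing 4 times.
Dividing 8! = 40320 by 4! = 24 for the repeated letters gives 1680.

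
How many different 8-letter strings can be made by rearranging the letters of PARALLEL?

Letter multiplicities in PARALLEL: A×2, E×1, L×3, P×1, R×1.
Dividing 8! = 40320 by 3!·2! = 12 for the repeated letters gives 3360.

3360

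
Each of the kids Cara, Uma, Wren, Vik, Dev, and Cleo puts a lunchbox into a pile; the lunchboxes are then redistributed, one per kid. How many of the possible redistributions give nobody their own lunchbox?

Let Aᵢ be the assignments in which kid i gets their own lunchbox. We want the size of the complement of A₁∪…∪A_6.
By inclusion–exclusion this is Σ_{j=0}^{6} (−1)^j C(6,j)·(6−j)!.
Computing: 720 − 720 + 360 − 120 + 30 − 6 + 1 = 265.

265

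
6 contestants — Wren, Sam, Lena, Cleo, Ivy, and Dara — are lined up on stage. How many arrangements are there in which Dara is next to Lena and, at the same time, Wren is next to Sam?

Treat {Dara,Lena} as one block (2 orders) and {Wren,Sam} as another (2 orders).
That leaves 4 units to arrange: 2 × 2 × 4! = 4 × 24 = 96.

96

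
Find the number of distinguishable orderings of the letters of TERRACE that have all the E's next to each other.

Treat the 2 copies of E as a single block. The multiset to arrange is then {EE, A, C, R, R, T}, 6 items in all.
That gives (6)!/(2!) = 360 arrangements.

360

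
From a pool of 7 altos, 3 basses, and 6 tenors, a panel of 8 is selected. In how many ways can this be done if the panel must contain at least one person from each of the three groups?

Total 8-person selections from all 16: C(16,8) = 12870.
Selections missing a whole group: no altos → C(9,8) = 9; no basses → C(13,8) = 1287; no tenors → C(10,8) = 45.
Add back selections omitting two groups (i.e. drawn from a single group): C(7,8) + C(3,8) + C(6,8) = 0.
By inclusion–exclusion: 12870 − 1341 + 0 = 11529.

11529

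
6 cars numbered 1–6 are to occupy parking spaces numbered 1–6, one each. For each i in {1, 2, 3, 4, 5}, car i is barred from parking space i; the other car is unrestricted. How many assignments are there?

Let Aᵢ (for 1 ≤ i ≤ 5) be the placements that put car i in its forbidden parking space. Any j of these fix j positions, leaving (6−j)! ways to fill the rest, and there are C(5,j) ways to pick which j.
By inclusion–exclusion, the number of valid placements is Σ_{j=0}^{5} (−1)^j C(5,j)·(6−j)!.
Computing: 720 − 600 + 240 − 60 + 10 − 1 = 309.

309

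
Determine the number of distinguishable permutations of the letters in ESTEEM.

120

Letter multiplicities in ESTEEM: E×3, M×1, S×1, T×1.
The number of distinct arrangements is 6!/(3!) = 720/6 = 120.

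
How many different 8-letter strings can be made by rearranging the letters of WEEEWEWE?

WEEEWEWE has 8 letters with E appearing 5 times and W appearing 3 times.
The number of distinct arrangements is 8!/(5!·3!) = 40320/720 = 56.

56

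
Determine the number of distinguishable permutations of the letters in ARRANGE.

The 7 letters of ARRANGE have repeats: A appearing twice and R appearing twice.
Dividing 7! = 5040 by 2!·2! = 4 for the repeated letters gives 1260.

1260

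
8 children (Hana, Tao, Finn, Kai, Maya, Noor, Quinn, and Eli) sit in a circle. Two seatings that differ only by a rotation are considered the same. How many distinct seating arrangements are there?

5040

Around a circle, 8 distinct people have 8!/8 = (7)! = 5040 rotationally distinct seatings.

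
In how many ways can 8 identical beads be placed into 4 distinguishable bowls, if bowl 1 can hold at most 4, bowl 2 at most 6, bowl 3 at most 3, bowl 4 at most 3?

Without the upper bounds there are C(11,3) = 165 ways to split 8 among 4 bowls.
Subtract solutions that violate a single cap (substitute x_i' = x_i − (cap_i+1)): x_1 ≥ 5 gives C(6,3) = 20; x_2 ≥ 7 gives C(4,3) = 4; x_3 ≥ 4 gives C(7,3) = 35; x_4 ≥ 4 gives C(7,3) = 35. Together 94.
Add back pairs where two caps are both exceeded: 0 + 0 + 0 + 0 + 0 + 1 = 1.
By inclusion–exclusion the count is 165 − 94 + 1 = 72.

72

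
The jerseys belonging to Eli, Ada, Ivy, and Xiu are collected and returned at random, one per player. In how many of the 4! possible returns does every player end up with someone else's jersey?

9

Let Aᵢ be the assignments in which player i gets their old jersey. We want the size of the complement of A₁∪…∪A_4.
By inclusion–exclusion this is Σ_{j=0}^{4} (−1)^j C(4,j)·(4−j)!.
Computing: 24 − 24 + 12 − 4 + 1 = 9.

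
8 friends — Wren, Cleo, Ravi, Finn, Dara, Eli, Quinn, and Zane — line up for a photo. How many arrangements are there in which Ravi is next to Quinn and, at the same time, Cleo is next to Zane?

Treat {Ravi,Quinn} as one block (2 orders) and {Cleo,Zane} as another (2 orders).
That leaves 6 units to arrange: 2 × 2 × 6! = 4 × 720 = 2880.

2880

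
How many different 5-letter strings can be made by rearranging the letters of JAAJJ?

Letter multiplicities in JAAJJ: A×2, J×3.
Dividing 5! = 120 by 3!·2! = 12 for the repeated letters gives 10.

10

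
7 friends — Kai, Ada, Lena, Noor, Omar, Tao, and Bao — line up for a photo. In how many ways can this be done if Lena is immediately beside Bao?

1440

Glue Lena and Bao into one block (2 internal orders), leaving 6 units to arrange in a row.
That gives 2 × 6! = 2 × 720 = 1440.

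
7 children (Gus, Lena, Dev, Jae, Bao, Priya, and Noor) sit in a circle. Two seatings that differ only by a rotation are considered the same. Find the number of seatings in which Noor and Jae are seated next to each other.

240

Glue Noor and Jae into a block (2 internal orders). Seating 6 units around a circle gives (5)! arrangements.
So 2 × (5)! = 2 × 120 = 240.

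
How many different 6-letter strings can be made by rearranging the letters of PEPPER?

60

PEPPER has 6 letters with E appearing twice and P appearing 3 times.
Dividing 6! = 720 by 3!·2! = 12 for the repeated letters gives 60.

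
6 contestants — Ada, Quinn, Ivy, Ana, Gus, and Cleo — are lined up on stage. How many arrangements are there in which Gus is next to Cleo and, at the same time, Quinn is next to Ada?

Treat {Gus,Cleo} as one block (2 orders) and {Quinn,Ada} as another (2 orders).
That leaves 4 units to arrange: 2 × 2 × 4! = 4 × 24 = 96.

96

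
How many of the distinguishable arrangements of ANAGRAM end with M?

With the last slot taken by M, it remains to arrange the other 6 letters (ANAGRA).
Those 6 letters have A appearing 3 times, giving (6)!/(3!) = 120.

120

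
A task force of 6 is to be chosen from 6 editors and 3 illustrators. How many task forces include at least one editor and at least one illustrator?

Unrestricted: C(9,6) = 84 ways to pick any 6 of the 9.
Subtract selections that omit an entire group: no editors → C(3,6) = 0; no illustrators → C(6,6) = 1.
Both groups omitted at once is impossible, so 84 − 1 = 83.

83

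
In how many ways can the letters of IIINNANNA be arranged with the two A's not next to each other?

Total arrangements of IIINNANNA: 9!/(4!·3!·2!) = 1260.
If the two A's are adjacent, glue them into one block, leaving 8 items to arrange: (8)!/(4!·3!) = 280 ways.
Subtracting, 1260 − 280 = 980 arrangements keep the A's apart.

980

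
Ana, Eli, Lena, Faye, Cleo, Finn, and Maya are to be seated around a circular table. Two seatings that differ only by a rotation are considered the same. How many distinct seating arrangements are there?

Seat Ana anywhere (absorbing the rotational symmetry), then permute the other 6: (6)! = 720.

720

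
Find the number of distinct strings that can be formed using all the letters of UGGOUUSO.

1680

UGGOUUSO has 8 letters with G appearing twice, O appearing twice, and U appearing 3 times.
Dividing 8! = 40320 by 3!·2!·2! = 24 for the repeated letters gives 1680.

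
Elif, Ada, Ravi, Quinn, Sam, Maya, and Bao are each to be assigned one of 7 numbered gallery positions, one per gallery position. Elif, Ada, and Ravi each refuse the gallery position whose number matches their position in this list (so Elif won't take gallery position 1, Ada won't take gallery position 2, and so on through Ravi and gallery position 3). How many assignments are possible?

Let Aᵢ (for i ∈ {1, 2, 3}) be the placements that put person i in their forbidden gallery position. Any j of these fix j positions, leaving (7−j)! ways to fill the rest, and there are C(3,j) ways to pick which j.
By inclusion–exclusion, the number of valid placements is Σ_{j=0}^{3} (−1)^j C(3,j)·(7−j)!.
Computing: 5040 − 2160 + 360 − 24 = 3216.

3216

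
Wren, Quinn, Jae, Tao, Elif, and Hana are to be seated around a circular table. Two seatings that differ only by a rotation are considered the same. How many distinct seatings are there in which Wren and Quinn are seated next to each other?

Glue Wren and Quinn into a block (2 internal orders). Seating 5 units around a circle gives (4)! arrangements.
So 2 × (4)! = 2 × 24 = 48.

48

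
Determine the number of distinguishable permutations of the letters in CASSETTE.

Letter multiplicities in CASSETTE: A×1, C×1, E×2, S×2, T×2.
Dividing 8! = 40320 by 2!·2!·2! = 8 for the repeated letters gives 5040.

5040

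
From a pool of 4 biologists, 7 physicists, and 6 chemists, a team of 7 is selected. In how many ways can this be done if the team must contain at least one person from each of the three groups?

With no constraint there are C(17,7) = 19448 possible selections.
Subtract selections that omit an entire group: no biologists → C(13,7) = 1716; no physicists → C(10,7) = 120; no chemists → C(11,7) = 330.
Add back selections omitting two groups (i.e. drawn from a single group): C(4,7) + C(7,7) + C(6,7) = 1.
By inclusion–exclusion: 19448 − 2166 + 1 = 17283.

17283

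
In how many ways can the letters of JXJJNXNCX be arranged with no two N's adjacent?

Total arrangements of JXJJNXNCX: 9!/(3!·3!·2!) = 5040.
Arrangements with the N's together: treat NN as one letter, giving (8)!/(3!·3!) = 1120.
Hence 5040 − 1120 = 3920.

3920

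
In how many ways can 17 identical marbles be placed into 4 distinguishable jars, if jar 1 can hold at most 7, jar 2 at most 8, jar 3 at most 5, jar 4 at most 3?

Ignoring the caps, the number of non-negative solutions to x_1+…+x_4 = 17 is C(20,3) = 1140.
Subtract solutions that violate a single cap (substitute x_i' = x_i − (cap_i+1)): x_1 ≥ 8 gives C(12,3) = 220; x_2 ≥ 9 gives C(11,3) = 165; x_3 ≥ 6 gives C(14,3) = 364; x_4 ≥ 4 gives C(16,3) = 560. Together 1309.
Add back pairs where two caps are both exceeded: 1 + 20 + 56 + 10 + 35 + 120 = 242.
By inclusion–exclusion the count is 1140 − 1309 + 242 = 73.

73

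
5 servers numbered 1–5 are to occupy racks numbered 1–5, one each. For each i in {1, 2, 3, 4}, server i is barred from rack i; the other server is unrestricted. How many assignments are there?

Let Aᵢ (for 1 ≤ i ≤ 4) be the placements that put server i in its forbidden rack. Any j of these fix j positions, leaving (5−j)! ways to fill the rest, and there are C(4,j) ways to pick which j.
By inclusion–exclusion, the number of valid placements is Σ_{j=0}^{4} (−1)^j C(4,j)·(5−j)!.
Computing: 120 − 96 + 36 − 8 + 1 = 53.

53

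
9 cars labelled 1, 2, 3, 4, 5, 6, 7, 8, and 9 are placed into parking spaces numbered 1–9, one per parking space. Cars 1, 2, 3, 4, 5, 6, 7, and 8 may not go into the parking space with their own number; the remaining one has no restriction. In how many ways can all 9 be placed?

Let Aᵢ (for 1 ≤ i ≤ 8) be the placements that put car i in its forbidden parking space. Any j of these fix j positions, leaving (9−j)! ways to fill the rest, and there are C(8,j) ways to pick which j.
By inclusion–exclusion, the number of valid placements is Σ_{j=0}^{8} (−1)^j C(8,j)·(9−j)!.
Computing: 362880 − 322560 + 141120 − 40320 + 8400 − 1344 + 168 − 16 + 1 = 148329.

148329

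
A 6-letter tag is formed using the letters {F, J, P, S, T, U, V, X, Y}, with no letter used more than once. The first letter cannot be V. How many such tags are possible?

53760

The first letter has 9−1 = 8 choices (anything except V).
The remaining 5 letters are filled from the other 8 symbols without repetition: 8 × 7 × 6 × 5 × 4 = 6720.
Total: 8 × 6720 = 53760.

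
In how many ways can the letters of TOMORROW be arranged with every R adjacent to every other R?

840

Treat the 2 copies of R as a single block. The multiset to arrange is then {RR, M, O, O, O, T, W}, 7 items in all.
That gives (7)!/(3!) = 840 arrangements.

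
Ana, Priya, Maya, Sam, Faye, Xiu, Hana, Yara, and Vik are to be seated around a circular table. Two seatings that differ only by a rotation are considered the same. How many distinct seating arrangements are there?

Around a circle, 9 distinct people have 9!/9 = (8)! = 40320 rotationally distinct seatings.

40320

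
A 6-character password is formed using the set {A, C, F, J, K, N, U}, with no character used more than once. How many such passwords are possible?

5040

This is a permutation of 6 out of 7: P(7,6) = 7!/1!.
That product is 7 × 6 × 5 × 4 × 3 × 2 = 5040.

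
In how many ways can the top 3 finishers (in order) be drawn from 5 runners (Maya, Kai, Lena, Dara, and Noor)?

60

This is an ordered selection of 3 from 5: P(5,3).
That gives 5 × 4 × 3 = 60.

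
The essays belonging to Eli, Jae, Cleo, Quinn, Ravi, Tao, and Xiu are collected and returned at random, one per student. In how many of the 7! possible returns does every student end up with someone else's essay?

1854

This is the derangement count D_7: permutations of 7 items with no fixed point.
By inclusion–exclusion this is Σ_{j=0}^{7} (−1)^j C(7,j)·(7−j)!.
Computing: 5040 − 5040 + 2520 − 840 + 210 − 42 + 7 − 1 = 1854.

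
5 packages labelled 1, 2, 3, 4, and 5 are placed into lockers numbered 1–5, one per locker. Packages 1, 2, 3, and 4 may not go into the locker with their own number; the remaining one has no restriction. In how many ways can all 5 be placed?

53

Let Aᵢ (for 1 ≤ i ≤ 4) be the placements that put package i in its forbidden locker. Any j of these fix j positions, leaving (5−j)! ways to fill the rest, and there are C(4,j) ways to pick which j.
By inclusion–exclusion, the number of valid placements is Σ_{j=0}^{4} (−1)^j C(4,j)·(5−j)!.
Computing: 120 − 96 + 36 − 8 + 1 = 53.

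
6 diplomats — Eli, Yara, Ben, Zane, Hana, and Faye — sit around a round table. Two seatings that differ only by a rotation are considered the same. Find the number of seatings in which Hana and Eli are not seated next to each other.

Without the restriction there are (5)! = 120 seatings.
Those with Hana next to Eli: fuse the pair into one unit and seat 5 units around a circle — 2·(4)! = 48.
Subtracting, 120 − 48 = 72.

72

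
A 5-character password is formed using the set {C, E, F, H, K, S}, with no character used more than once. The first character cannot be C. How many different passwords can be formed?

The first character has 6−1 = 5 choices (anything except C).
The remaining 4 characters are filled from the other 5 symbols without repetition: 5 × 4 × 3 × 2 = 120.
Total: 5 × 120 = 600.

600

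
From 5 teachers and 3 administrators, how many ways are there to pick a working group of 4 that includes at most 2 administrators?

Split by how many administrators are chosen (0 through 2).
Sum: C(3,0)·C(5,4) + C(3,1)·C(5,3) + C(3,2)·C(5,2) = 5 + 30 + 30 = 65.

65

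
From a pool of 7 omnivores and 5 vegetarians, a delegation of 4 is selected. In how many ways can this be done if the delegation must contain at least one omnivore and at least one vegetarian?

455

With no constraint there are C(12,4) = 495 possible selections.
Selections missing a whole group: no omnivores → C(5,4) = 5; no vegetarians → C(7,4) = 35.
Both groups omitted at once is impossible, so 495 − 40 = 455.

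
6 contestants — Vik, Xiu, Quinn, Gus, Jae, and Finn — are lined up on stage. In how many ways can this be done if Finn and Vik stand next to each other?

Place the 4 others and the Finn-Vik pair as 5 objects in a line; the pair has 2 internal arrangements.
So the count is 2·(5)! = 240.

240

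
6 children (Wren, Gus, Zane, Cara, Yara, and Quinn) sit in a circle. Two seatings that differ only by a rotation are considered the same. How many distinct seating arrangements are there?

120

Around a circle, 6 distinct people have 6!/6 = (5)! = 120 rotationally distinct seatings.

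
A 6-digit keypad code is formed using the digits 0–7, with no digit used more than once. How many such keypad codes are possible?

20160

With no repetition, fill the 6 digits in order: 8 choices, then 7, down to 3.
That product is 8 × 7 × 6 × 5 × 4 × 3 = 20160.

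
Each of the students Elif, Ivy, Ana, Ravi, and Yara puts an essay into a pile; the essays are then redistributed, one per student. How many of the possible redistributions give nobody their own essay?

Let Aᵢ be the assignments in which student i gets their own essay. We want the size of the complement of A₁∪…∪A_5.
By inclusion–exclusion this is Σ_{j=0}^{5} (−1)^j C(5,j)·(5−j)!.
Computing: 120 − 120 + 60 − 20 + 5 − 1 = 44.

44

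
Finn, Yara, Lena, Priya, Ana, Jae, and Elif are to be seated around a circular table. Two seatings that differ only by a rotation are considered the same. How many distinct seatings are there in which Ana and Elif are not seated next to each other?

All circular seatings of 7 people number (6)! = 720.
Those with Ana next to Elif: fuse the pair into one unit and seat 6 units around a circle — 2·(5)! = 240.
Subtracting, 720 − 240 = 480.

480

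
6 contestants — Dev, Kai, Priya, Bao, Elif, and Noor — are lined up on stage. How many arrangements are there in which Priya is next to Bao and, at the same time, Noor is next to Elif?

Treat {Priya,Bao} as one block (2 orders) and {Noor,Elif} as another (2 orders).
That leaves 4 units to arrange: 2 × 2 × 4! = 4 × 24 = 96.

96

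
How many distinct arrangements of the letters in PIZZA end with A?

With the last slot taken by A, it remains to arrange the other 4 letters (PIZZ).
Those 4 letters have Z appearing twice, giving (4)!/(2!) = 12.

12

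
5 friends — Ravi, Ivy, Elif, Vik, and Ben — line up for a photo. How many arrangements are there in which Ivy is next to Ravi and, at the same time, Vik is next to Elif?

24

Treat {Ivy,Ravi} as one block (2 orders) and {Vik,Elif} as another (2 orders).
That leaves 3 units to arrange: 2 × 2 × 3! = 4 × 6 = 24.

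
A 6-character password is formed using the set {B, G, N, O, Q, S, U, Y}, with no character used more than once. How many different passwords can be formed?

20160

With no repetition, fill the 6 characters in order: 8 choices, then 7, down to 3.
8 × 7 × 6 × 5 × 4 × 3 = 20160.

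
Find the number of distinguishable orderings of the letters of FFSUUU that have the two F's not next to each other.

40

Total arrangements of FFSUUU: 6!/(3!·2!) = 60.
If the two F's are adjacent, glue them into one block, leaving 5 items to arrange: (5)!/(3!) = 20 ways.
Hence 60 − 20 = 40.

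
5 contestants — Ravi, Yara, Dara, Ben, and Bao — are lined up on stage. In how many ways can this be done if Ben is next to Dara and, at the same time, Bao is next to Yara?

Treat {Ben,Dara} as one block (2 orders) and {Bao,Yara} as another (2 orders).
That leaves 3 units to arrange: 2 × 2 × 3! = 4 × 6 = 24.

24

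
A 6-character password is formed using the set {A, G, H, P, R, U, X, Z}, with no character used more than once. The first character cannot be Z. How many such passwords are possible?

17640

The first character has 8−1 = 7 choices (anything except Z).
The remaining 5 characters are filled from the other 7 symbols without repetition: 7 × 6 × 5 × 4 × 3 = 2520.
Total: 7 × 2520 = 17640.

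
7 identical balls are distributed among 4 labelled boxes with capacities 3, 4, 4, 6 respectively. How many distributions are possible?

Ignoring the caps, the number of non-negative solutions to x_1+…+x_4 = 7 is C(10,3) = 120.
Subtract solutions that violate a single cap (substitute x_i' = x_i − (cap_i+1)): x_1 ≥ 4 gives C(6,3) = 20; x_2 ≥ 5 gives C(5,3) = 10; x_3 ≥ 5 gives C(5,3) = 10; x_4 ≥ 7 gives C(3,3) = 1. Together 41.
No two caps can be exceeded simultaneously, so the pair terms are all 0.
By inclusion–exclusion the count is 120 − 41 + 0 = 79.

79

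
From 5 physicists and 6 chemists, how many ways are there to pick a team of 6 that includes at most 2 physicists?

Split by how many physicists are chosen (0 through 2).
Sum: C(5,0)·C(6,6) + C(5,1)·C(6,5) + C(5,2)·C(6,4) = 1 + 30 + 150 = 181.

181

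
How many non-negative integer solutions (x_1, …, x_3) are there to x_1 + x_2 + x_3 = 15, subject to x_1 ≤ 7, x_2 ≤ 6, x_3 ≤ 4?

By stars and bars, unrestricted non-negative solutions to x_1+…+x_3 = 15 number C(15+2,2) = 136.
Subtract solutions that violate a single cap (substitute x_i' = x_i − (cap_i+1)): x_1 ≥ 8 gives C(9,2) = 36; x_2 ≥ 7 gives C(10,2) = 45; x_3 ≥ 5 gives C(12,2) = 66. Together 147.
Add back pairs where two caps are both exceeded: 1 + 6 + 10 = 17.
By inclusion–exclusion the count is 136 − 147 + 17 = 6.

6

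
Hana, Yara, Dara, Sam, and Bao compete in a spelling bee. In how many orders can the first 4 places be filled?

This is an ordered selection of 4 from 5: P(5,4).
That gives 5 × 4 × 3 × 2 = 120.

120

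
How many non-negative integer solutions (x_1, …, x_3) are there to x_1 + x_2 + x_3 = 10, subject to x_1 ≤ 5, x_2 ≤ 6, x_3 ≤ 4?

Ignoring the caps, the number of non-negative solutions to x_1+…+x_3 = 10 is C(12,2) = 66.
Subtract solutions that violate a single cap (substitute x_i' = x_i − (cap_i+1)): x_1 ≥ 6 gives C(6,2) = 15; x_2 ≥ 7 gives C(5,2) = 10; x_3 ≥ 5 gives C(7,2) = 21. Together 46.
No two caps can be exceeded simultaneously, so the pair terms are all 0.
By inclusion–exclusion the count is 66 − 46 + 0 = 20.

20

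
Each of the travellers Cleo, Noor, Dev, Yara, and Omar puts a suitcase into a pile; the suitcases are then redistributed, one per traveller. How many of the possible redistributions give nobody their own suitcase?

Count assignments avoiding every fixed point. For any j of the 5 travellers fixed to their own suitcase, the other 5−j can be arranged in (5−j)! ways.
By inclusion–exclusion this is Σ_{j=0}^{5} (−1)^j C(5,j)·(5−j)!.
Computing: 120 − 120 + 60 − 20 + 5 − 1 = 44.

44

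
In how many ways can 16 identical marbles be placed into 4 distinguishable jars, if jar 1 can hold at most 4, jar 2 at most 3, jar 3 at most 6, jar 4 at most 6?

20

Ignoring the caps, the number of non-negative solutions to x_1+…+x_4 = 16 is C(19,3) = 969.
Subtract solutions that violate a single cap (substitute x_i' = x_i − (cap_i+1)): x_1 ≥ 5 gives C(14,3) = 364; x_2 ≥ 4 gives C(15,3) = 455; x_3 ≥ 7 gives C(12,3) = 220; x_4 ≥ 7 gives C(12,3) = 220. Together 1259.
Add back pairs where two caps are both exceeded: 120 + 35 + 35 + 56 + 56 + 10 = 312.
Subtract triples: 1 + 1 + 0 + 0 = 2.
By inclusion–exclusion the count is 969 − 1259 + 312 − 2 = 20.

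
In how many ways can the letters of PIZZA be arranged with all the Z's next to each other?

Treat the 2 copies of Z as a single block. The multiset to arrange is then {ZZ, A, I, P}, 4 items in all.
All 4 items are distinct, so there are (4)! = 24 arrangements.

24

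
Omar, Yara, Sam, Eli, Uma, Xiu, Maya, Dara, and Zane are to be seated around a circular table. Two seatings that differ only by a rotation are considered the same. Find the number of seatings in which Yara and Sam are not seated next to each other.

30240

All circular seatings of 9 people number (8)! = 40320.
Those with Yara next to Sam: fuse the pair into one unit and seat 8 units around a circle — 2·(7)! = 10080.
Subtracting, 40320 − 10080 = 30240.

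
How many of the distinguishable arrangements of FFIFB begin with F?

12

With the first slot taken by F, it remains to arrange the other 4 letters (FIFB).
Those 4 letters have F appearing twice, giving (4)!/(2!) = 12.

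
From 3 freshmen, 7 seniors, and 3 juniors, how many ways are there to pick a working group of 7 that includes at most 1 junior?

750

Split by how many juniors are chosen (0 through 1).
Sum: C(3,0)·C(10,7) + C(3,1)·C(10,6) = 120 + 630 = 750.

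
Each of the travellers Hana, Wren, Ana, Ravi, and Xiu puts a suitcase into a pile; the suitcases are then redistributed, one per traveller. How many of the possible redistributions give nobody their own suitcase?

44

Let Aᵢ be the assignments in which traveller i gets their own suitcase. We want the size of the complement of A₁∪…∪A_5.
By inclusion–exclusion this is Σ_{j=0}^{5} (−1)^j C(5,j)·(5−j)!.
Computing: 120 − 120 + 60 − 20 + 5 − 1 = 44.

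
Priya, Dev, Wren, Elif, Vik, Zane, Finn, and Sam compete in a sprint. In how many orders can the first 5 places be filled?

This is an ordered selection of 5 from 8: P(8,5).
That gives 8 × 7 × 6 × 5 × 4 = 6720.

6720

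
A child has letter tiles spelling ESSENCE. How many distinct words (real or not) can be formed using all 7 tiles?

ESSENCE has 7 letters with E appearing 3 times and S appearing twice.
So there are 7! / (3!·2!) = 420 distinguishable arrangements.

420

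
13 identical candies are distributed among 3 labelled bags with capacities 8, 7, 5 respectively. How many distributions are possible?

Without the upper bounds there are C(15,2) = 105 ways to split 13 among 3 bags.
Subtract solutions that violate a single cap (substitute x_i' = x_i − (cap_i+1)): x_1 ≥ 9 gives C(6,2) = 15; x_2 ≥ 8 gives C(7,2) = 21; x_3 ≥ 6 gives C(9,2) = 36. Together 72.
No two caps can be exceeded simultaneously, so the pair terms are all 0.
By inclusion–exclusion the count is 105 − 72 + 0 = 33.

33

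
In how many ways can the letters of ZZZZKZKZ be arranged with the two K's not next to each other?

There are 8!/(6!·2!) = 28 arrangements of ZZZZKZKZ in total.
If the two K's are adjacent, glue them into one block, leaving 7 items to arrange: (7)!/(6!) = 7 ways.
Hence 28 − 7 = 21.

21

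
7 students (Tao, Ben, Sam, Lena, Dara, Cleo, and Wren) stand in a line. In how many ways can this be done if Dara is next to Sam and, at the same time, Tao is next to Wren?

480

Treat {Dara,Sam} as one block (2 orders) and {Tao,Wren} as another (2 orders).
That leaves 5 units to arrange: 2 × 2 × 5! = 4 × 120 = 480.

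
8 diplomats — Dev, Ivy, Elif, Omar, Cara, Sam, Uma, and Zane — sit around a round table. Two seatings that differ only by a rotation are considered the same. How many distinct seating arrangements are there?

Around a circle, 8 distinct people have 8!/8 = (7)! = 5040 rotationally distinct seatings.

5040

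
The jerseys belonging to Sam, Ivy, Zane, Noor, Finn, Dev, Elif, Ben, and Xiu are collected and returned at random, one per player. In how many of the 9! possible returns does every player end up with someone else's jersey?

133496

This is the derangement count D_9: permutations of 9 items with no fixed point.
By inclusion–exclusion this is Σ_{j=0}^{9} (−1)^j C(9,j)·(9−j)!.
Computing: 362880 − 362880 + 181440 − 60480 + 15120 − 3024 + 504 − 72 + 9 − 1 = 133496.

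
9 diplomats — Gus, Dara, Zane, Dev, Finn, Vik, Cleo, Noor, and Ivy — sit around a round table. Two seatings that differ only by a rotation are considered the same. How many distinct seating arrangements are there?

40320

Seat Gus anywhere (absorbing the rotational symmetry), then permute the other 8: (8)! = 40320.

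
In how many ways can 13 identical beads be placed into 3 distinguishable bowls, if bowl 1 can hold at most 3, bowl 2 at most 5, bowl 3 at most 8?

Ignoring the caps, the number of non-negative solutions to x_1+…+x_3 = 13 is C(15,2) = 105.
Subtract solutions that violate a single cap (substitute x_i' = x_i − (cap_i+1)): x_1 ≥ 4 gives C(11,2) = 55; x_2 ≥ 6 gives C(9,2) = 36; x_3 ≥ 9 gives C(6,2) = 15. Together 106.
Add back pairs where two caps are both exceeded: 10 + 1 + 0 = 11.
By inclusion–exclusion the count is 105 − 106 + 11 = 10.

10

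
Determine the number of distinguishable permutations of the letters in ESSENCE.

ESSENCE has 7 letters with E appearing 3 times and S appearing twice.
Dividing 7! = 5040 by 3!·2! = 12 for the repeated letters gives 420.

420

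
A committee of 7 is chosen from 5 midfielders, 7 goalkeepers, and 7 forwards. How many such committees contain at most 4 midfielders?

50297

Split by how many midfielders are chosen (0 through 4).
Sum: C(5,0)·C(14,7) + C(5,1)·C(14,6) + C(5,2)·C(14,5) + C(5,3)·C(14,4) + C(5,4)·C(14,3) = 3432 + 15015 + 20020 + 10010 + 1820 = 50297.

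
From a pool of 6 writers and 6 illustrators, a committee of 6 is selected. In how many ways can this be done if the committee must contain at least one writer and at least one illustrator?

With no constraint there are C(12,6) = 924 possible selections.
Subtract selections that omit an entire group: no writers → C(6,6) = 1; no illustrators → C(6,6) = 1.
Both groups omitted at once is impossible, so 924 − 2 = 922.

922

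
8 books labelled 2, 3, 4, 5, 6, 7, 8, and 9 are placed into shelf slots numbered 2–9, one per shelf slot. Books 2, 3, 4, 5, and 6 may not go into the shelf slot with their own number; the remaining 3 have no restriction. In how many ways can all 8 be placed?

21234

Let Aᵢ (for 2 ≤ i ≤ 6) be the placements that put book i in its forbidden shelf slot. Any j of these fix j positions, leaving (8−j)! ways to fill the rest, and there are C(5,j) ways to pick which j.
By inclusion–exclusion, the number of valid placements is Σ_{j=0}^{5} (−1)^j C(5,j)·(8−j)!.
Computing: 40320 − 25200 + 7200 − 1200 + 120 − 6 = 21234.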